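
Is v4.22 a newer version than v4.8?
Yes. Version numbers are compared segment by segment as integers, not as decimals: minor version 22 > 8, so v4.22 > v4.8 (even though the decimal 4.22 < 4.8).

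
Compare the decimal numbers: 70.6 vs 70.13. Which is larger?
70.6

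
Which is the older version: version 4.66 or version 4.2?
version 4.2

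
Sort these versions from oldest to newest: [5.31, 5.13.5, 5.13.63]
[5.13.5, 5.13.63, 5.31]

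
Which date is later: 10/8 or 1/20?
10/8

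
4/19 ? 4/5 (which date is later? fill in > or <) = >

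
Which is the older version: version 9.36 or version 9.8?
version 9.8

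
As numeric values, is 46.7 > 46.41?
True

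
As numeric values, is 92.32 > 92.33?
False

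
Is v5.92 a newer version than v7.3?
No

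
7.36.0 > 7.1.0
True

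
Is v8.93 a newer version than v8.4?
Yes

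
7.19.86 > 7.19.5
True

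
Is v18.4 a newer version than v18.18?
No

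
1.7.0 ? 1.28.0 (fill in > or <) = <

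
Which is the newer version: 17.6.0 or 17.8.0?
17.8.0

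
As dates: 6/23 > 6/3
True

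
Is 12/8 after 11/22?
Yes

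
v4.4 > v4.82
False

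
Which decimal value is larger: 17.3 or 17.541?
17.541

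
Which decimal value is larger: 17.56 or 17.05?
17.56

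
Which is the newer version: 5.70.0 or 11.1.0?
11.1.0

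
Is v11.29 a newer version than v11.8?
Yes. Version numbers are compared segment by segment as integers, not as decimals: minor version 29 > 8, so v11.29 > v11.8 (even though the decimal 11.29 < 11.8).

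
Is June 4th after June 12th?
No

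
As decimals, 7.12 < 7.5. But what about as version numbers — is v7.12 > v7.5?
True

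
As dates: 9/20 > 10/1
False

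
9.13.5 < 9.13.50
True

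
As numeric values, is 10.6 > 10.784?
False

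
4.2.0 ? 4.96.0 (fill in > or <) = <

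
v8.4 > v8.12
False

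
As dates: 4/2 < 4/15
True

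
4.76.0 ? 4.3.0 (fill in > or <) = >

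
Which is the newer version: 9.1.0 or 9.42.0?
9.42.0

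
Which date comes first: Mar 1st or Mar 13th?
Mar 1st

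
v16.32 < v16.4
False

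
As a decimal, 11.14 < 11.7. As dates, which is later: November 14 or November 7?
November 14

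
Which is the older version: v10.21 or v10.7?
v10.7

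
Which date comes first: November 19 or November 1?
November 1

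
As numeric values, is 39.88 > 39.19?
True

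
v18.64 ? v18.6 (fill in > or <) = >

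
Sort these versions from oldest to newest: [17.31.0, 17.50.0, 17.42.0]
[17.31.0, 17.42.0, 17.50.0]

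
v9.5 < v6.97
False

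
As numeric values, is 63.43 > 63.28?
True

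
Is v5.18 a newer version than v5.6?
Yes. Version numbers are compared segment by segment as integers, not as decimals: minor version 18 > 6, so v5.18 > v5.6 (even though the decimal 5.18 < 5.6).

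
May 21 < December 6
True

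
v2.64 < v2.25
False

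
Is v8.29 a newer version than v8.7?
Yes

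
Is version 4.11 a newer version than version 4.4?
Yes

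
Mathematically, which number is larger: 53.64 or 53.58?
53.64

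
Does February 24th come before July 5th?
Yes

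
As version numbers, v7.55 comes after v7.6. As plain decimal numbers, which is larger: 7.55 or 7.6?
7.6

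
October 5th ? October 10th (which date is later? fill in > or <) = <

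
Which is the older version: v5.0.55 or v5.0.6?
v5.0.6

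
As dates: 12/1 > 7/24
True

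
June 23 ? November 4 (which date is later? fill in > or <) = <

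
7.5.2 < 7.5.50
True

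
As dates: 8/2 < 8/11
True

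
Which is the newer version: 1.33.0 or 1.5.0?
1.33.0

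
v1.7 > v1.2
True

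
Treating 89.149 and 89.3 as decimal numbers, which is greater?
89.3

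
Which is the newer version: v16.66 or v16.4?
v16.66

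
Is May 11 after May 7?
Yes. Day 11 comes after day 7 in May — this is a date comparison, not a decimal one (the decimal 5.11 would be smaller than 5.7).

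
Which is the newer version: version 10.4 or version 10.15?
version 10.15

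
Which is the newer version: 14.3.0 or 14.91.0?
14.91.0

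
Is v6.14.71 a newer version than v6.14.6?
Yes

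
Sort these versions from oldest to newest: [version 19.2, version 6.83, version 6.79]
[version 6.79, version 6.83, version 19.2]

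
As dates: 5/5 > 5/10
False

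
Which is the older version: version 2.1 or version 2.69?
version 2.1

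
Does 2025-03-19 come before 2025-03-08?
No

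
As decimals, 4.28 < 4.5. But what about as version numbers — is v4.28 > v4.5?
True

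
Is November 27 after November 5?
Yes. Day 27 comes after day 5 in November — this is a date comparison, not a decimal one (the decimal 11.27 would be smaller than 11.5).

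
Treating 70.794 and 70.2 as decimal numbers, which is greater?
70.794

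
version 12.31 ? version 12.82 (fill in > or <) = <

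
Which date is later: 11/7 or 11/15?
11/15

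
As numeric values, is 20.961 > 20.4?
True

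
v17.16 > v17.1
True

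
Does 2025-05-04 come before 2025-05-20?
Yes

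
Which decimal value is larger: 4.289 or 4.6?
4.6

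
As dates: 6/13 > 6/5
True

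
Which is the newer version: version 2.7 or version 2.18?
version 2.18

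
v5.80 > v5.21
True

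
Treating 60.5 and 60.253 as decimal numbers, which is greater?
60.5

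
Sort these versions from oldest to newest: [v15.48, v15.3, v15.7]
[v15.3, v15.7, v15.48]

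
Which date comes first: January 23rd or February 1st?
January 23rd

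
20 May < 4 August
True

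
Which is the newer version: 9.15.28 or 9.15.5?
9.15.28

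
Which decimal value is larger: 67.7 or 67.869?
67.869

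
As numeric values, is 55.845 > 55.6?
True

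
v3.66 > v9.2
False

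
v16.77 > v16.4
True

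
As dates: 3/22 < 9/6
True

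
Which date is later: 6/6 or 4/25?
6/6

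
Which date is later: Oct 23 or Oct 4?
Oct 23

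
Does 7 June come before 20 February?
No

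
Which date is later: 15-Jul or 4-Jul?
15-Jul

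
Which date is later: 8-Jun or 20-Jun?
20-Jun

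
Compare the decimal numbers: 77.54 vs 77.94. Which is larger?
77.94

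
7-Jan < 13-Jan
True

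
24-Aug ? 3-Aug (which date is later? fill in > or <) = >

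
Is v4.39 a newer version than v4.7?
Yes. Version numbers are compared segment by segment as integers, not as decimals: minor version 39 > 7, so v4.39 > v4.7 (even though the decimal 4.39 < 4.7).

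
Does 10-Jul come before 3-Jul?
No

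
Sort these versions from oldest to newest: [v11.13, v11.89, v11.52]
[v11.13, v11.52, v11.89]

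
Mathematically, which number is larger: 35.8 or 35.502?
35.8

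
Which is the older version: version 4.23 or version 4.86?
version 4.23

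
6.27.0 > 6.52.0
False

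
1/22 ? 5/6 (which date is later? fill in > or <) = <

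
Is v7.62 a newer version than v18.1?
No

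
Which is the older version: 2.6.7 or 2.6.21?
2.6.7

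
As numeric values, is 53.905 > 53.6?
True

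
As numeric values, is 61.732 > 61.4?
True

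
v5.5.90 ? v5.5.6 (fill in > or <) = >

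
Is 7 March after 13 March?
No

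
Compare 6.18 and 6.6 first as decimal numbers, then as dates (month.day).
As decimals: 6.18 < 6.6. As dates: 6/18 is later than 6/6 (day 18 > day 6).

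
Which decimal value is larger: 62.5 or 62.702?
62.702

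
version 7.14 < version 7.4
False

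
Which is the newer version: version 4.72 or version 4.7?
version 4.72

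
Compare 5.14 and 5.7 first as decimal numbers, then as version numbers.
As decimals: 5.14 < 5.7. As versions: v5.14 > v5.7 (minor version 14 > 7).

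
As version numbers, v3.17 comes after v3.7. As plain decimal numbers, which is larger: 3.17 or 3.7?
3.7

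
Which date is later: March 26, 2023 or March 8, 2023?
March 26, 2023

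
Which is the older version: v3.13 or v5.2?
v3.13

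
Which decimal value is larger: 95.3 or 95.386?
95.386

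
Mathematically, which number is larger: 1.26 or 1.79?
1.79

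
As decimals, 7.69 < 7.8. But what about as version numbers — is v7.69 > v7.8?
True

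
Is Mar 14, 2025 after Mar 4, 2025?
Yes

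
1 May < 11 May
True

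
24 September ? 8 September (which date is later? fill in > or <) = >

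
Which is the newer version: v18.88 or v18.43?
v18.88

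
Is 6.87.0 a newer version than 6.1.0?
Yes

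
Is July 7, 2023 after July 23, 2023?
No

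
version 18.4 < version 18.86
True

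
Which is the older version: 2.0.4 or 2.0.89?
2.0.4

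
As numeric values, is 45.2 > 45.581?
False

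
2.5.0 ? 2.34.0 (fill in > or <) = <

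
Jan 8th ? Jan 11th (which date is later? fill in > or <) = <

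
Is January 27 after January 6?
Yes. Day 27 comes after day 6 in January — this is a date comparison, not a decimal one (the decimal 1.27 would be smaller than 1.6).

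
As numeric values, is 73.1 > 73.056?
True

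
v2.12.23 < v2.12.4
False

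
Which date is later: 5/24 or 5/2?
5/24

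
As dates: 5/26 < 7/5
True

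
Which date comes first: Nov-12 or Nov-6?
Nov-6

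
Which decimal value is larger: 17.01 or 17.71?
17.71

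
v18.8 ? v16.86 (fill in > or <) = >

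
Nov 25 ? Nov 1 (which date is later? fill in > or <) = >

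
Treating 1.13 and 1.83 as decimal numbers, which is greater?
1.83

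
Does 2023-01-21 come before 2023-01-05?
No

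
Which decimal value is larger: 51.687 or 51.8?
51.8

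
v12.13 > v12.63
False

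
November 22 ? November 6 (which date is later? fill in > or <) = >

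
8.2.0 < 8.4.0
True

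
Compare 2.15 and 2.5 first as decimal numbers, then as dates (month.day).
As decimals: 2.15 < 2.5. As dates: 2/15 is later than 2/5 (day 15 > day 5).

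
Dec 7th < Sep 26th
False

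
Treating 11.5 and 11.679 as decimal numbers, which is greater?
11.679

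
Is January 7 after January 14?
No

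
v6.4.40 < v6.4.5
False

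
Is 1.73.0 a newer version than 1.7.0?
Yes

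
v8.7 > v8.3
True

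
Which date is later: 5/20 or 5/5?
5/20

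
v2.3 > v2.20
False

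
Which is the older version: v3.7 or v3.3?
v3.3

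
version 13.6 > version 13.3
True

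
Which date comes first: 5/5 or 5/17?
5/5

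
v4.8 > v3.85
True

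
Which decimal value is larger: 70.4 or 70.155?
70.4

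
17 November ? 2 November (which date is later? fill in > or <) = >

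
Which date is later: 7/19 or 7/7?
7/19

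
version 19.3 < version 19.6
True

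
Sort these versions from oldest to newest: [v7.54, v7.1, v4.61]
[v4.61, v7.1, v7.54]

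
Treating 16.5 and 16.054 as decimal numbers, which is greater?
16.5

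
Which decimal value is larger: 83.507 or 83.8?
83.8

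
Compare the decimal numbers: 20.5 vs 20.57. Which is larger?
20.57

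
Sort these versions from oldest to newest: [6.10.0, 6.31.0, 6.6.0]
[6.6.0, 6.10.0, 6.31.0]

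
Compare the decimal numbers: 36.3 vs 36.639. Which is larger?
36.639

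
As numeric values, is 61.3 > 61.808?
False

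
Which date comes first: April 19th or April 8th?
April 8th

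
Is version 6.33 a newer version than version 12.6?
No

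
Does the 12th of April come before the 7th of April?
No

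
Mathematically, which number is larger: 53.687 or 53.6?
53.687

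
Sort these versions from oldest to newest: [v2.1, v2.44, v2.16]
[v2.1, v2.16, v2.44]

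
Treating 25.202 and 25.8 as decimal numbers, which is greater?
25.8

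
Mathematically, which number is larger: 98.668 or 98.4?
98.668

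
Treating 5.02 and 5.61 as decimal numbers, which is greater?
5.61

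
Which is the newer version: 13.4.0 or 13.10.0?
13.10.0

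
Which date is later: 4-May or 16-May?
16-May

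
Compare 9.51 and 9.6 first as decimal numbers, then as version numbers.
As decimals: 9.51 < 9.6. As versions: v9.51 > v9.6 (minor version 51 > 6).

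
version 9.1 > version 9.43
False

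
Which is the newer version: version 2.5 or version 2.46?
version 2.46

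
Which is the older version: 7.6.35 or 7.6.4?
7.6.4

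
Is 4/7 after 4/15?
No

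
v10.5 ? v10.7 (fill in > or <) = <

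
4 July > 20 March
True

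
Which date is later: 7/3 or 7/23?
7/23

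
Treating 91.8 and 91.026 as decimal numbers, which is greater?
91.8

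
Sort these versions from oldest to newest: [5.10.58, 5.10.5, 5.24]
[5.10.5, 5.10.58, 5.24]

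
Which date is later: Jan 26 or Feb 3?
Feb 3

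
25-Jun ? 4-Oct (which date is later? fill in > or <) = <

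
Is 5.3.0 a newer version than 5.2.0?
Yes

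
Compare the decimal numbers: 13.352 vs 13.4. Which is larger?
13.4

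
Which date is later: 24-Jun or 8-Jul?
8-Jul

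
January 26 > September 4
False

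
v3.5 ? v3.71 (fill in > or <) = <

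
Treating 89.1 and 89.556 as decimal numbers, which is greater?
89.556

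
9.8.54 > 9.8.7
True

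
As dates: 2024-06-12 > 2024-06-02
True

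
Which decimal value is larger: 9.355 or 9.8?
9.8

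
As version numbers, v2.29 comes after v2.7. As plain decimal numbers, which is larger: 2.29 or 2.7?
2.7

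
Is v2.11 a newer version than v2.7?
Yes. Version numbers are compared segment by segment as integers, not as decimals: minor version 11 > 7, so v2.11 > v2.7 (even though the decimal 2.11 < 2.7).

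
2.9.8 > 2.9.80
False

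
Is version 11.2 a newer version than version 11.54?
No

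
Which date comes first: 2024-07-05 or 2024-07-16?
2024-07-05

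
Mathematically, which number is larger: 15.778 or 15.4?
15.778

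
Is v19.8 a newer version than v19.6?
Yes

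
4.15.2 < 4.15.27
True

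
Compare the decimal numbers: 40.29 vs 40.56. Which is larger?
40.56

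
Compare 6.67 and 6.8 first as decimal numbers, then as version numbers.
As decimals: 6.67 < 6.8. As versions: v6.67 > v6.8 (minor version 67 > 8).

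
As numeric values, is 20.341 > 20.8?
False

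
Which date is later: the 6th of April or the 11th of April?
the 11th of April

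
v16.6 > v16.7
False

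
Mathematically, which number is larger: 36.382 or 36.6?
36.6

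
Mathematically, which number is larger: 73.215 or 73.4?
73.4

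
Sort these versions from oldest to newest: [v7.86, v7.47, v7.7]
[v7.7, v7.47, v7.86]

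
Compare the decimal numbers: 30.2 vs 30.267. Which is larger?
30.267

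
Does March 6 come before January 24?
No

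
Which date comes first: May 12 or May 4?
May 4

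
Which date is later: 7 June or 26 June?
26 June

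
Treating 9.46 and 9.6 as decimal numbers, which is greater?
9.6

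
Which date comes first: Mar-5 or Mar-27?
Mar-5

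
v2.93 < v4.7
True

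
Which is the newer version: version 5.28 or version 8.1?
version 8.1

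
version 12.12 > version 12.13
False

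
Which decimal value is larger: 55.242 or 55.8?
55.8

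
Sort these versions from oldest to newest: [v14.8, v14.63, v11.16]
[v11.16, v14.8, v14.63]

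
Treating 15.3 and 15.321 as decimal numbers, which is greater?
15.321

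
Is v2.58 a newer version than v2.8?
Yes. Version numbers are compared segment by segment as integers, not as decimals: minor version 58 > 8, so v2.58 > v2.8 (even though the decimal 2.58 < 2.8).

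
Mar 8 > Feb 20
True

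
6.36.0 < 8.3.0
True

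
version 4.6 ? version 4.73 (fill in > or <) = <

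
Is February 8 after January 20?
Yes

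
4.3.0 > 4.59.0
False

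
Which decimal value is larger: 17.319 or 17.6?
17.6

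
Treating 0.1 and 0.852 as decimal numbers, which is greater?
0.852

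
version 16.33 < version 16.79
True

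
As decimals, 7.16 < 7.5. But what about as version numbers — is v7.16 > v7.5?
True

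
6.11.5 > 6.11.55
False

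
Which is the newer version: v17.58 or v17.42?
v17.58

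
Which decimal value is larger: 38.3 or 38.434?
38.434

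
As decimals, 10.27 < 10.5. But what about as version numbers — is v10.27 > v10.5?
True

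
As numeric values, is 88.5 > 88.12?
True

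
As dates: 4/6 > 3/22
True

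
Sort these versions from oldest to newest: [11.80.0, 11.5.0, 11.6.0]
[11.5.0, 11.6.0, 11.80.0]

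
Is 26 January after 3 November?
No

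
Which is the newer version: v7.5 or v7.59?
v7.59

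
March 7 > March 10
False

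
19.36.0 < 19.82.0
True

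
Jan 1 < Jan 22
True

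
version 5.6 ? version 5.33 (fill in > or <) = <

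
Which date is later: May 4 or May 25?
May 25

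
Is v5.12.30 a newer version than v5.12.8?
Yes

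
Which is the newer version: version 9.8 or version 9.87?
version 9.87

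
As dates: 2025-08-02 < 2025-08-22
True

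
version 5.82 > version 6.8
False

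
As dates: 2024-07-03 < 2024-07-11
True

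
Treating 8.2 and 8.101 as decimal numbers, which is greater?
8.2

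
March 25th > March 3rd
True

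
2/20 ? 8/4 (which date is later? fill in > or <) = <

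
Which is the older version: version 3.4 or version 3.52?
version 3.4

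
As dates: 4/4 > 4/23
False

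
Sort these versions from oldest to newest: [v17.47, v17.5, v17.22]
[v17.5, v17.22, v17.47]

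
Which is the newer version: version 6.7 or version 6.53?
version 6.53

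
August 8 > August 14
False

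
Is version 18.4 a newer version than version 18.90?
No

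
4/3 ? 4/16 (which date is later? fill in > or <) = <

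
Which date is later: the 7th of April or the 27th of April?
the 27th of April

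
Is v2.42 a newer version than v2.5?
Yes. Version numbers are compared segment by segment as integers, not as decimals: minor version 42 > 5, so v2.42 > v2.5 (even though the decimal 2.42 < 2.5).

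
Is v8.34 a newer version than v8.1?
Yes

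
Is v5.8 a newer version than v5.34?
No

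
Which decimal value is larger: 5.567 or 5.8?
5.8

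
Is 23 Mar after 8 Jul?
No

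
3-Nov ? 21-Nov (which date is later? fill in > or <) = <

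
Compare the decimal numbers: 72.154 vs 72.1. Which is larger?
72.154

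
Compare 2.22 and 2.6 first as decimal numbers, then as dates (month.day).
As decimals: 2.22 < 2.6. As dates: 2/22 is later than 2/6 (day 22 > day 6).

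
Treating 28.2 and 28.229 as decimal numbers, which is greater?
28.229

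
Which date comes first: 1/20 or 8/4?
1/20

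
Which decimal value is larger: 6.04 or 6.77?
6.77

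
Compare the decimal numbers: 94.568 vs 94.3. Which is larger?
94.568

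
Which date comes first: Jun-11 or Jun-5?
Jun-5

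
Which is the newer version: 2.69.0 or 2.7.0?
2.69.0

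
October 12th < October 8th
False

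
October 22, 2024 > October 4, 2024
True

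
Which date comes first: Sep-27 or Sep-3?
Sep-3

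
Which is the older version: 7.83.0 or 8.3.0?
7.83.0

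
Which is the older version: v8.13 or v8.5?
v8.5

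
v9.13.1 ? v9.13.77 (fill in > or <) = <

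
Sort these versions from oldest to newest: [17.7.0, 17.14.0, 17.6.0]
[17.6.0, 17.7.0, 17.14.0]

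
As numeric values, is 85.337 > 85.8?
False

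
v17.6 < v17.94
True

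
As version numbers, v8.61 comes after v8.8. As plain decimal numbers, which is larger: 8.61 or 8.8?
8.8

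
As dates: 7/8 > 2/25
True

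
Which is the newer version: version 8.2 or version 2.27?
version 8.2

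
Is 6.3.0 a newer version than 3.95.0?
Yes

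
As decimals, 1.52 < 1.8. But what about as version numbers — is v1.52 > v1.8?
True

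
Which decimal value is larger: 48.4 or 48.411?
48.411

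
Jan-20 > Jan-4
True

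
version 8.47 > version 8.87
False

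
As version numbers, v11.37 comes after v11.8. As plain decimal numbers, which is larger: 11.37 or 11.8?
11.8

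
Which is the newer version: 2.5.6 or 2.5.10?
2.5.10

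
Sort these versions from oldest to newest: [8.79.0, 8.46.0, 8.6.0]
[8.6.0, 8.46.0, 8.79.0]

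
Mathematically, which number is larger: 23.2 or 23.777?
23.777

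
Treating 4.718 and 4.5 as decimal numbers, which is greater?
4.718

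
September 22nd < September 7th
False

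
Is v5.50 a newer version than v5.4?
Yes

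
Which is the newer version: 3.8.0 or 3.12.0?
3.12.0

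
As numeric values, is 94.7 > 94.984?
False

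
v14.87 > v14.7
True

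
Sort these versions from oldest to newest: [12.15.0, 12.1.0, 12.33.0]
[12.1.0, 12.15.0, 12.33.0]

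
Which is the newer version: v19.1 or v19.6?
v19.6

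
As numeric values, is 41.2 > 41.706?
False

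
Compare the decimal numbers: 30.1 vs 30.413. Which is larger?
30.413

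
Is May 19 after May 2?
Yes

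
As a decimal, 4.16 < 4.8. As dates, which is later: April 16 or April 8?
April 16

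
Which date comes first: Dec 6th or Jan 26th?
Jan 26th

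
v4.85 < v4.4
False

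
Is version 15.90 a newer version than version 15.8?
Yes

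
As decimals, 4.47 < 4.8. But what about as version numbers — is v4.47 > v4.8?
True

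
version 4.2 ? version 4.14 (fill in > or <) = <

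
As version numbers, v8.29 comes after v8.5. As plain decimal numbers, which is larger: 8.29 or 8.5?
8.5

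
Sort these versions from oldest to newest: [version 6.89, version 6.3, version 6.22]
[version 6.3, version 6.22, version 6.89]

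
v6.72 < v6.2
False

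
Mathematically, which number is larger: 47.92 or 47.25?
47.92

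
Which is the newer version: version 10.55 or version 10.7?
version 10.55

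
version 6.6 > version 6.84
False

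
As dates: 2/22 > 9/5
False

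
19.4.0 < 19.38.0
True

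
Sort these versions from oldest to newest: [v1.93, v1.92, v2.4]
[v1.92, v1.93, v2.4]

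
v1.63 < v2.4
True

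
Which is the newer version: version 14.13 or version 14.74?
version 14.74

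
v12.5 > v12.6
False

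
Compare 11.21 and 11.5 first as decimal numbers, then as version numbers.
As decimals: 11.21 < 11.5. As versions: v11.21 > v11.5 (minor version 21 > 5).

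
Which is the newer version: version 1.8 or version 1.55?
version 1.55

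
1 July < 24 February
False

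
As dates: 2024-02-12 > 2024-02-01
True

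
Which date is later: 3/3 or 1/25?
3/3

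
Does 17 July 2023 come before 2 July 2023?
No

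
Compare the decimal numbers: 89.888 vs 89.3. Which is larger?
89.888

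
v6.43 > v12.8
False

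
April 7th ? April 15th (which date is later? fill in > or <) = <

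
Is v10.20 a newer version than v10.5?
Yes. Version numbers are compared segment by segment as integers, not as decimals: minor version 20 > 5, so v10.20 > v10.5 (even though the decimal 10.20 < 10.5).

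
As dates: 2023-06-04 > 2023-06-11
False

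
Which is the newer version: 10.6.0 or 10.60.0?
10.60.0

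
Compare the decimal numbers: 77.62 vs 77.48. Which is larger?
77.62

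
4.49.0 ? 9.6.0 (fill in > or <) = <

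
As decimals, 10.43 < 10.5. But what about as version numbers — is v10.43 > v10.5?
True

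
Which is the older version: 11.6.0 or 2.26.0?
2.26.0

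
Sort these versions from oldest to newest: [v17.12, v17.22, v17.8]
[v17.8, v17.12, v17.22]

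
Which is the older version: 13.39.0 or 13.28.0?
13.28.0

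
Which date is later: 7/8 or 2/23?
7/8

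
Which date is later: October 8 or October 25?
October 25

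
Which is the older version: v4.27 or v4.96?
v4.27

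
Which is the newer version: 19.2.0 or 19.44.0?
19.44.0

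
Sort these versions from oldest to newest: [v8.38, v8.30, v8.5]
[v8.5, v8.30, v8.38]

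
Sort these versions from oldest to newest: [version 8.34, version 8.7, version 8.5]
[version 8.5, version 8.7, version 8.34]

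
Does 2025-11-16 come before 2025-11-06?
No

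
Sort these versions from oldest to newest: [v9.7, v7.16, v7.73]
[v7.16, v7.73, v9.7]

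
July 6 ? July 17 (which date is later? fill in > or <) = <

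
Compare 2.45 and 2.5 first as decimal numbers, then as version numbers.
As decimals: 2.45 < 2.5. As versions: v2.45 > v2.5 (minor version 45 > 5).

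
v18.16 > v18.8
True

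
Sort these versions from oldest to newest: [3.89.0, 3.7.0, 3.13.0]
[3.7.0, 3.13.0, 3.89.0]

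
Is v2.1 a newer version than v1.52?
Yes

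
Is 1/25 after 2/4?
No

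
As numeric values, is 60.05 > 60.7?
False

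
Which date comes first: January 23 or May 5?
January 23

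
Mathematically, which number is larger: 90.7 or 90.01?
90.7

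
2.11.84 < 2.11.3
False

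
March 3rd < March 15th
True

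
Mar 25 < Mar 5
False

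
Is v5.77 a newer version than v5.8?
Yes. Version numbers are compared segment by segment as integers, not as decimals: minor version 77 > 8, so v5.77 > v5.8 (even though the decimal 5.77 < 5.8).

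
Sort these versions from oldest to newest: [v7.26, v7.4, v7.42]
[v7.4, v7.26, v7.42]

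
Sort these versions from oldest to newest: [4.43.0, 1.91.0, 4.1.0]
[1.91.0, 4.1.0, 4.43.0]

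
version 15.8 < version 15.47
True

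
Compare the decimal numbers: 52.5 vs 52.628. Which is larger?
52.628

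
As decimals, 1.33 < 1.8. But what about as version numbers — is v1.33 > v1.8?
True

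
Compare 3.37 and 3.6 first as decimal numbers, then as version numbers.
As decimals: 3.37 < 3.6. As versions: v3.37 > v3.6 (minor version 37 > 6).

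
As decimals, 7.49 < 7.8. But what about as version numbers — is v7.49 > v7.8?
True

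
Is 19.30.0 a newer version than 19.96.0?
No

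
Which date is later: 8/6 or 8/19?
8/19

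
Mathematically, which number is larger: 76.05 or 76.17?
76.17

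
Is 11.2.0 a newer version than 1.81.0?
Yes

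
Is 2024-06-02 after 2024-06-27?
No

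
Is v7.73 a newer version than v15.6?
No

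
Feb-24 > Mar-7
False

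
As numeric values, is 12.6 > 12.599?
True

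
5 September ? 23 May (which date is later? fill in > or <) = >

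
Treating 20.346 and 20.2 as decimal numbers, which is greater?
20.346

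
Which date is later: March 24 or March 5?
March 24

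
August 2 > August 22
False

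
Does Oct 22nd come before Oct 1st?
No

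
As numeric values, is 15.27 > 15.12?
True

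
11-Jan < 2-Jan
False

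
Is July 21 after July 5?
Yes. Day 21 comes after day 5 in July — this is a date comparison, not a decimal one (the decimal 7.21 would be smaller than 7.5).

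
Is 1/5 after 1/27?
No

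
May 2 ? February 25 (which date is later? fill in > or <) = >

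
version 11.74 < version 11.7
False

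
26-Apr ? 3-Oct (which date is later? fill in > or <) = <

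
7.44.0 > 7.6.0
True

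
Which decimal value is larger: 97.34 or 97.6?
97.6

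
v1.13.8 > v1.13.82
False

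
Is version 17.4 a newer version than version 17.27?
No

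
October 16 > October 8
True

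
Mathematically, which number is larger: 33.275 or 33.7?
33.7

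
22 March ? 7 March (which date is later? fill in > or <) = >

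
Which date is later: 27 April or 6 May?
6 May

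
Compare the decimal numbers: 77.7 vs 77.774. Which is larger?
77.774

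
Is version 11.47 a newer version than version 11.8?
Yes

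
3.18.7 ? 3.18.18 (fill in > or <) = <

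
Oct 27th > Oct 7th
True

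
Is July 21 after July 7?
Yes. Day 21 comes after day 7 in July — this is a date comparison, not a decimal one (the decimal 7.21 would be smaller than 7.7).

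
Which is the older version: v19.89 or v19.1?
v19.1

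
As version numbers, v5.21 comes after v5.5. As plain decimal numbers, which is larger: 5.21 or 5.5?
5.5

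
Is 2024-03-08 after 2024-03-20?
No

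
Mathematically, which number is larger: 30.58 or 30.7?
30.7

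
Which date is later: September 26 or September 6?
September 26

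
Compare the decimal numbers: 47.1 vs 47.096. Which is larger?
47.1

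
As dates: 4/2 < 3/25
False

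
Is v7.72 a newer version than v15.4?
No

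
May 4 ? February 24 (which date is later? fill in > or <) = >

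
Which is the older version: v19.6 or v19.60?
v19.6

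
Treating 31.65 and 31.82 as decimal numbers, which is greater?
31.82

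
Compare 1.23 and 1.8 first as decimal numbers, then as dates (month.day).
As decimals: 1.23 < 1.8. As dates: 1/23 is later than 1/8 (day 23 > day 8).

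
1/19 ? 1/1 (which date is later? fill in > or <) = >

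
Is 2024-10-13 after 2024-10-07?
Yes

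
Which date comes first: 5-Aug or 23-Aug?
5-Aug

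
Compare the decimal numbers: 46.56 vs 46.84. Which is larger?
46.84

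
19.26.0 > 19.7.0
True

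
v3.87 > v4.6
False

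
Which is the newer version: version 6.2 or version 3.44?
version 6.2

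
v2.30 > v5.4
False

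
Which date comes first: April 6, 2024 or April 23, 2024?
April 6, 2024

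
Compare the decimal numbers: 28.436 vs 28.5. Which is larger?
28.5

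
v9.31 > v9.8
True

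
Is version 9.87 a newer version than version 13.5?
No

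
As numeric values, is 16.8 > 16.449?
True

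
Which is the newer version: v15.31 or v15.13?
v15.31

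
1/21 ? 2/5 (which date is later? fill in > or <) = <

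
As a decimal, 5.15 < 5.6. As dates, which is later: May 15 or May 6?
May 15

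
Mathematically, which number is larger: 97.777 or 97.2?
97.777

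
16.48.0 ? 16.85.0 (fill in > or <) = <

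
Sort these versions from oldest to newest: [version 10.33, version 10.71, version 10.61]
[version 10.33, version 10.61, version 10.71]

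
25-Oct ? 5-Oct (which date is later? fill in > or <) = >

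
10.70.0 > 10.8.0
True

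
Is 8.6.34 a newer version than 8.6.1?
Yes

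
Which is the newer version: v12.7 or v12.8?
v12.8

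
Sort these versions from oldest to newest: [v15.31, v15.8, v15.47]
[v15.8, v15.31, v15.47]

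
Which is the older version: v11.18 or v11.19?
v11.18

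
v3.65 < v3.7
False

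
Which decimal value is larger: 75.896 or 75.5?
75.896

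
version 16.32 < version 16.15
False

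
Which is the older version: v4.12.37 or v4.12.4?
v4.12.4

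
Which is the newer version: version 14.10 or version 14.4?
version 14.10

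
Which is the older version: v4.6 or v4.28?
v4.6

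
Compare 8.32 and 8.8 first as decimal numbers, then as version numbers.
As decimals: 8.32 < 8.8. As versions: v8.32 > v8.8 (minor version 32 > 8).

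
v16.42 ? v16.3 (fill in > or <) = >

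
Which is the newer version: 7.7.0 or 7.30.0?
7.30.0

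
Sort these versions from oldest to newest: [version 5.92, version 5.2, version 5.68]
[version 5.2, version 5.68, version 5.92]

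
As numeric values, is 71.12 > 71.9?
False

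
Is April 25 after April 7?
Yes. Day 25 comes after day 7 in April — this is a date comparison, not a decimal one (the decimal 4.25 would be smaller than 4.7).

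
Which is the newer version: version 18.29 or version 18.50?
version 18.50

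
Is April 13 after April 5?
Yes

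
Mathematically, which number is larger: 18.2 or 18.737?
18.737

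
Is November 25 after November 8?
Yes. Day 25 comes after day 8 in November — this is a date comparison, not a decimal one (the decimal 11.25 would be smaller than 11.8).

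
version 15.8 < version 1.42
False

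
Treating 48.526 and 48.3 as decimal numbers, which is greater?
48.526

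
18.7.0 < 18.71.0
True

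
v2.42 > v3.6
False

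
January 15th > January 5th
True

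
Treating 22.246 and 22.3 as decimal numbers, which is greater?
22.3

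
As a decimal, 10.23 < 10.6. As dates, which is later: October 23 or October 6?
October 23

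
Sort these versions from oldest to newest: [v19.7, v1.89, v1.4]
[v1.4, v1.89, v19.7]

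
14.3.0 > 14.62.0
False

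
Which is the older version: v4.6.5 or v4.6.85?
v4.6.5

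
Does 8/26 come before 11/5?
Yes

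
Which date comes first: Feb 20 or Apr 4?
Feb 20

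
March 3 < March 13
True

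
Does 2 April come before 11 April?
Yes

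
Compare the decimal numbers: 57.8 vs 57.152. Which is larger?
57.8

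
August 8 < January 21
False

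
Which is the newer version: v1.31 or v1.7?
v1.31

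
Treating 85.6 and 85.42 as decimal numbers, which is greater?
85.6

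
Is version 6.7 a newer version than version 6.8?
No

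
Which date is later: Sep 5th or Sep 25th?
Sep 25th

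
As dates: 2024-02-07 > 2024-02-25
False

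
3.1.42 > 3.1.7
True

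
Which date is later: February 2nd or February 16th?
February 16th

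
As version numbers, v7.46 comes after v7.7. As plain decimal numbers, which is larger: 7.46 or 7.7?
7.7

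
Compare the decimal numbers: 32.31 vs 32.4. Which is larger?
32.4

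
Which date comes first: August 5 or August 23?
August 5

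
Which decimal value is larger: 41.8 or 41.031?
41.8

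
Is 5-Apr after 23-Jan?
Yes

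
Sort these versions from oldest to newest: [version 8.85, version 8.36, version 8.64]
[version 8.36, version 8.64, version 8.85]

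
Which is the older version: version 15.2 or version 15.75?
version 15.2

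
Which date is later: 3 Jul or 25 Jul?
25 Jul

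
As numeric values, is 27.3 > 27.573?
False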